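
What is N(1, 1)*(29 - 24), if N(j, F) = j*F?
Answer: 5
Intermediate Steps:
N(j, F) = F*j
N(1, 1)*(29 - 24) = (1*1)*(29 - 24) = 1*5 = 5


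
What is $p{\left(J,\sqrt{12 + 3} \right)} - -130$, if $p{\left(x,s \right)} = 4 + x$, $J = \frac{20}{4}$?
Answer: $139$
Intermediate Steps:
$J = 5$ ($J = 20 \cdot \frac{1}{4} = 5$)
$p{\left(J,\sqrt{12 + 3} \right)} - -130 = \left(4 + 5\right) - -130 = 9 + 130 = 139$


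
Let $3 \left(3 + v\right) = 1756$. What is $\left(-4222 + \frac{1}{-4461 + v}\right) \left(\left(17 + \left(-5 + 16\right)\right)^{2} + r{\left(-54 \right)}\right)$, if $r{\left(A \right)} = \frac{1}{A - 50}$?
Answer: $- \frac{308121988025}{93088} \approx -3.31 \cdot 10^{6}$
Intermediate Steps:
$v = \frac{1747}{3}$ ($v = -3 + \frac{1}{3} \cdot 1756 = -3 + \frac{1756}{3} = \frac{1747}{3} \approx 582.33$)
$r{\left(A \right)} = \frac{1}{-50 + A}$
$\left(-4222 + \frac{1}{-4461 + v}\right) \left(\left(17 + \left(-5 + 16\right)\right)^{2} + r{\left(-54 \right)}\right) = \left(-4222 + \frac{1}{-4461 + \frac{1747}{3}}\right) \left(\left(17 + \left(-5 + 16\right)\right)^{2} + \frac{1}{-50 - 54}\right) = \left(-4222 + \frac{1}{- \frac{11636}{3}}\right) \left(\left(17 + 11\right)^{2} + \frac{1}{-104}\right) = \left(-4222 - \frac{3}{11636}\right) \left(28^{2} - \frac{1}{104}\right) = - \frac{49127195 \left(784 - \frac{1}{104}\right)}{11636} = \left(- \frac{49127195}{11636}\right) \frac{81535}{104} = - \frac{308121988025}{93088}$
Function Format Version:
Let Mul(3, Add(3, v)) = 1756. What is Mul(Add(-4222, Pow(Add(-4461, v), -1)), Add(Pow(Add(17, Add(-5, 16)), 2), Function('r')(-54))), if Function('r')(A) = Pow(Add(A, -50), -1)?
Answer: Rational(-308121988025, 93088) ≈ -3.3100e+6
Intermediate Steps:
v = Rational(1747, 3) (v = Add(-3, Mul(Rational(1, 3), 1756)) = Add(-3, Rational(1756, 3)) = Rational(1747, 3) ≈ 582.33)
Function('r')(A) = Pow(Add(-50, A), -1)
Mul(Add(-4222, Pow(Add(-4461, v), -1)), Add(Pow(Add(17, Add(-5, 16)), 2), Function('r')(-54))) = Mul(Add(-4222, Pow(Add(-4461, Rational(1747, 3)), -1)), Add(Pow(Add(17, Add(-5, 16)), 2), Pow(Add(-50, -54), -1))) = Mul(Add(-4222, Pow(Rational(-11636, 3), -1)), Add(Pow(Add(17, 11), 2), Pow(-104, -1))) = Mul(Add(-4222, Rational(-3, 11636)), Add(Pow(28, 2), Rational(-1, 104))) = Mul(Rational(-49127195, 11636), Add(784, Rational(-1, 104))) = Mul(Rational(-49127195, 11636), Rational(81535, 104)) = Rational(-308121988025, 93088)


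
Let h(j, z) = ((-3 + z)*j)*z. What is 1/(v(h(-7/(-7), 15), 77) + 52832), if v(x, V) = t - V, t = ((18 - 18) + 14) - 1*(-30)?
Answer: 1/52799 ≈ 1.8940e-5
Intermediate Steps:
t = 44 (t = (0 + 14) + 30 = 14 + 30 = 44)
h(j, z) = j*z*(-3 + z) (h(j, z) = (j*(-3 + z))*z = j*z*(-3 + z))
v(x, V) = 44 - V
1/(v(h(-7/(-7), 15), 77) + 52832) = 1/((44 - 1*77) + 52832) = 1/((44 - 77) + 52832) = 1/(-33 + 52832) = 1/52799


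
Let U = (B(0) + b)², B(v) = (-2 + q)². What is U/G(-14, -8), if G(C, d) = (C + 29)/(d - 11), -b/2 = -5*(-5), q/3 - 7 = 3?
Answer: -10236364/15 ≈ -6.8242e+5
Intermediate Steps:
q = 30 (q = 21 + 3*3 = 21 + 9 = 30)
B(v) = 784 (B(v) = (-2 + 30)² = 28² = 784)
b = -50 (b = -(-10)*(-5) = -2*25 = -50)
G(C, d) = (29 + C)/(-11 + d)
U = 538756 (U = (784 - 50)² = 734² = 538756)
U/G(-14, -8) = 538756/(((29 - 14)/(-11 - 8))) = 538756/((15/(-19))) = 538756/((-1/19*15)) = 538756/(-15/19) = 538756*(-19/15) = -10236364/15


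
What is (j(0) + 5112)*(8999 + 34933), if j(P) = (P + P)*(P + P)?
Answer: 224580384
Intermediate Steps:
j(P) = 4*P² (j(P) = (2*P)*(2*P) = 4*P²)
(j(0) + 5112)*(8999 + 34933) = (4*0² + 5112)*(8999 + 34933) = (4*0 + 5112)*43932 = (0 + 5112)*43932 = 5112*43932 = 224580384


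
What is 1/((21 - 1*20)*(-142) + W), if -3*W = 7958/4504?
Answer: -6756/963331 ≈ -0.0070132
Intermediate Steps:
W = -3979/6756 (W = -7958/(3*4504) = -⅓*3979/2252 = -3979/6756 ≈ -0.58896)
1/((21 - 1*20)*(-142) + W) = 1/((21 - 1*20)*(-142) - 3979/6756) = 1/((21 - 20)*(-142) - 3979/6756) = 1/(1*(-142) - 3979/6756) = 1/(-142 - 3979/6756) = 1/(-963331/6756) = -6756/963331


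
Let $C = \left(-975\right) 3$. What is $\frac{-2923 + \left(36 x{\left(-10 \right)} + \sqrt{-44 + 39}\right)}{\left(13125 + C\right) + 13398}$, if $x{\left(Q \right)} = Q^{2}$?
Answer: $\frac{677}{23598} + \frac{i \sqrt{5}}{23598} \approx 0.028689 + 9.4757 \cdot 10^{-5} i$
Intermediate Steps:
$C = -2925$
$\frac{-2923 + \left(36 x{\left(-10 \right)} + \sqrt{-44 + 39}\right)}{\left(13125 + C\right) + 13398} = \frac{-2923 + \left(36 \left(-10\right)^{2} + \sqrt{-44 + 39}\right)}{\left(13125 - 2925\right) + 13398} = \frac{-2923 + \left(36 \cdot 100 + \sqrt{-5}\right)}{10200 + 13398} = \frac{-2923 + \left(3600 + i \sqrt{5}\right)}{23598} = \left(677 + i \sqrt{5}\right) \frac{1}{23598} = \frac{677}{23598} + \frac{i \sqrt{5}}{23598}$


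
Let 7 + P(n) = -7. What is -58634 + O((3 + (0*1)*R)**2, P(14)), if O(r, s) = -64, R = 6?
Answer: -58698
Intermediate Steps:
P(n) = -14 (P(n) = -7 - 7 = -14)
-58634 + O((3 + (0*1)*R)**2, P(14)) = -58634 - 64 = -58698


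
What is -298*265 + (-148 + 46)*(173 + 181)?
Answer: -115078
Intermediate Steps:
-298*265 + (-148 + 46)*(173 + 181) = -78970 - 102*354 = -78970 - 36108 = -115078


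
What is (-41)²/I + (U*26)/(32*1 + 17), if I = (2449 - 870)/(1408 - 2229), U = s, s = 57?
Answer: -65284871/77371 ≈ -843.79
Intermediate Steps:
U = 57
I = -1579/821 (I = 1579/(-821) = 1579*(-1/821) = -1579/821 ≈ -1.9233)
(-41)²/I + (U*26)/(32*1 + 17) = (-41)²/(-1579/821) + (57*26)/(32*1 + 17) = 1681*(-821/1579) + 1482/(32 + 17) = -1380101/1579 + 1482/49 = -65284871/77371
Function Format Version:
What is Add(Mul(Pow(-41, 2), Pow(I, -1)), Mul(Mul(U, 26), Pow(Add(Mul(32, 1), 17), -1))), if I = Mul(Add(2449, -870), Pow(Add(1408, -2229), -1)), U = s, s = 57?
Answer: Rational(-65284871, 77371) ≈ -843.79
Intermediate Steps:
U = 57
I = Rational(-1579, 821) (I = Mul(1579, Pow(-821, -1)) = Mul(1579, Rational(-1, 821)) = Rational(-1579, 821) ≈ -1.9233)
Add(Mul(Pow(-41, 2), Pow(I, -1)), Mul(Mul(U, 26), Pow(Add(Mul(32, 1), 17), -1))) = Add(Mul(Pow(-41, 2), Pow(Rational(-1579, 821), -1)), Mul(Mul(57, 26), Pow(Add(Mul(32, 1), 17), -1))) = Add(Mul(1681, Rational(-821, 1579)), Mul(1482, Pow(Add(32, 17), -1))) = Add(Rational(-1380101, 1579), Mul(1482, Pow(49, -1))) = Add(Rational(-1380101, 1579), Mul(1482, Rational(1, 49))) = Add(Rational(-1380101, 1579), Rational(1482, 49)) = Rational(-65284871, 77371)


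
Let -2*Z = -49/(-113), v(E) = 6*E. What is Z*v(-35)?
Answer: 5145/113 ≈ 45.531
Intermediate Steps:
Z = -49/226 (Z = -(-49)/(2*(-113)) = -(-49)*(-1)/(2*113) = -½*49/113 = -49/226 ≈ -0.21681)
Z*v(-35) = -147*(-35)/113 = -49/226*(-210) = 5145/113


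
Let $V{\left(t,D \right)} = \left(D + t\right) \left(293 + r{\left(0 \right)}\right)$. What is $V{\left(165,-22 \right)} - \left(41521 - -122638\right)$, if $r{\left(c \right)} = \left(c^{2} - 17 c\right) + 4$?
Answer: $-121688$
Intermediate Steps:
$r{\left(c \right)} = 4 + c^{2} - 17 c$
$V{\left(t,D \right)} = 297 D + 297 t$ ($V{\left(t,D \right)} = \left(D + t\right) \left(293 + \left(4 + 0^{2} - 0\right)\right) = \left(D + t\right) \left(293 + \left(4 + 0 + 0\right)\right) = \left(D + t\right) \left(293 + 4\right) = \left(D + t\right) 297 = 297 D + 297 t$)
$V{\left(165,-22 \right)} - \left(41521 - -122638\right) = \left(297 \left(-22\right) + 297 \cdot 165\right) - \left(41521 - -122638\right) = \left(-6534 + 49005\right) - \left(41521 + 122638\right) = 42471 - 164159 = -121688$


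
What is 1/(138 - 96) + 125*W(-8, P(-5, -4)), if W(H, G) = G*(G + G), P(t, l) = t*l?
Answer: 4200001/42 ≈ 1.0000e+5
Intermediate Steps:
P(t, l) = l*t
W(H, G) = 2*G**2 (W(H, G) = G*(2*G) = 2*G**2)
1/(138 - 96) + 125*W(-8, P(-5, -4)) = 1/(138 - 96) + 125*(2*(-4*(-5))**2) = 1/42 + 125*(2*20**2) = 1/42 + 125*(2*400) = 1/42 + 125*800 = 1/42 + 100000 = 4200001/42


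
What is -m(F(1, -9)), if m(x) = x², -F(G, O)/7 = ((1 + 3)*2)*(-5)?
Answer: -78400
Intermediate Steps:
F(G, O) = 280 (F(G, O) = -7*(1 + 3)*2*(-5) = -7*4*2*(-5) = -56*(-5) = -7*(-40) = 280)
-m(F(1, -9)) = -1*280² = -1*78400 = -78400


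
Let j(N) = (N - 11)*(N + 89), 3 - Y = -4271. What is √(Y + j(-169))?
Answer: √18674 ≈ 136.65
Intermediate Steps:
Y = 4274 (Y = 3 - 1*(-4271) = 3 + 4271 = 4274)
j(N) = (-11 + N)*(89 + N)
√(Y + j(-169)) = √(4274 + (-979 + (-169)² + 78*(-169))) = √(4274 + (-979 + 28561 - 13182)) = √(4274 + 14400) = √18674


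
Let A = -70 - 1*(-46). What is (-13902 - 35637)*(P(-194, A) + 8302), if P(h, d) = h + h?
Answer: -392051646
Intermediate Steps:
A = -24 (A = -70 + 46 = -24)
P(h, d) = 2*h
(-13902 - 35637)*(P(-194, A) + 8302) = (-13902 - 35637)*(2*(-194) + 8302) = -49539*(-388 + 8302) = -49539*7914 = -392051646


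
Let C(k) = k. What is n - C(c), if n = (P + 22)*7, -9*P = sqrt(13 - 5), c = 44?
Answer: 110 - 14*sqrt(2)/9 ≈ 107.80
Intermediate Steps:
P = -2*sqrt(2)/9 (P = -sqrt(13 - 5)/9 = -2*sqrt(2)/9 ≈ -0.31427)
n = 154 - 14*sqrt(2)/9 (n = (-2*sqrt(2)/9 + 22)*7 = (22 - 2*sqrt(2)/9)*7 = 154 - 14*sqrt(2)/9 ≈ 151.80)
n - C(c) = (154 - 14*sqrt(2)/9) - 1*44 = (154 - 14*sqrt(2)/9) - 44 = 110 - 14*sqrt(2)/9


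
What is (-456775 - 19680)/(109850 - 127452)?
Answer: 476455/17602 ≈ 27.068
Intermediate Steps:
(-456775 - 19680)/(109850 - 127452) = -476455/(-17602) = -476455*(-1/17602) = 476455/17602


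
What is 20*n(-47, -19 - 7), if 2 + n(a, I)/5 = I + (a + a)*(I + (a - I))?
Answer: 439000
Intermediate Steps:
n(a, I) = -10 + 5*I + 10*a² (n(a, I) = -10 + 5*(I + (a + a)*(I + (a - I))) = -10 + 5*(I + (2*a)*a) = -10 + 5*(I + 2*a²) = -10 + (5*I + 10*a²) = -10 + 5*I + 10*a²)
20*n(-47, -19 - 7) = 20*(-10 + 5*(-19 - 7) + 10*(-47)²) = 20*(-10 + 5*(-26) + 10*2209) = 20*(-10 - 130 + 22090) = 20*21950 = 439000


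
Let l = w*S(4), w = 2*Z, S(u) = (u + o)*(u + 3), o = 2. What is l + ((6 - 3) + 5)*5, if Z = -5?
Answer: -380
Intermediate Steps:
S(u) = (2 + u)*(3 + u) (S(u) = (u + 2)*(u + 3) = (2 + u)*(3 + u))
w = -10 (w = 2*(-5) = -10)
l = -420 (l = -10*(6 + 4² + 5*4) = -10*(6 + 16 + 20) = -10*42 = -420)
l + ((6 - 3) + 5)*5 = -420 + ((6 - 3) + 5)*5 = -420 + (3 + 5)*5 = -420 + 8*5 = -420 + 40 = -380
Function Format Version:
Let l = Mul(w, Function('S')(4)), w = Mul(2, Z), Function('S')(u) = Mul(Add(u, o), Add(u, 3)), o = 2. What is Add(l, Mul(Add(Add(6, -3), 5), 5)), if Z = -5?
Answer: -380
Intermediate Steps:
Function('S')(u) = Mul(Add(2, u), Add(3, u)) (Function('S')(u) = Mul(Add(u, 2), Add(u, 3)) = Mul(Add(2, u), Add(3, u)))
w = -10 (w = Mul(2, -5) = -10)
l = -420 (l = Mul(-10, Add(6, Pow(4, 2), Mul(5, 4))) = Mul(-10, Add(6, 16, 20)) = Mul(-10, 42) = -420)
Add(l, Mul(Add(Add(6, -3), 5), 5)) = Add(-420, Mul(Add(Add(6, -3), 5), 5)) = Add(-420, Mul(Add(3, 5), 5)) = Add(-420, Mul(8, 5)) = Add(-420, 40) = -380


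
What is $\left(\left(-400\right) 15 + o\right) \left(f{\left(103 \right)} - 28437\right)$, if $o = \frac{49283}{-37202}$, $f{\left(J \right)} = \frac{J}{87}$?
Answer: $\frac{276164830097114}{1618287} \approx 1.7065 \cdot 10^{8}$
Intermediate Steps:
$f{\left(J \right)} = \frac{J}{87}$ ($f{\left(J \right)} = J \frac{1}{87} = \frac{J}{87}$)
$o = - \frac{49283}{37202}$ ($o = 49283 \left(- \frac{1}{37202}\right) = - \frac{49283}{37202} \approx -1.3247$)
$\left(\left(-400\right) 15 + o\right) \left(f{\left(103 \right)} - 28437\right) = \left(\left(-400\right) 15 - \frac{49283}{37202}\right) \left(\frac{1}{87} \cdot 103 - 28437\right) = \left(-6000 - \frac{49283}{37202}\right) \left(\frac{103}{87} - 28437\right) = \left(- \frac{223261283}{37202}\right) \left(- \frac{2473916}{87}\right) = \frac{276164830097114}{1618287}$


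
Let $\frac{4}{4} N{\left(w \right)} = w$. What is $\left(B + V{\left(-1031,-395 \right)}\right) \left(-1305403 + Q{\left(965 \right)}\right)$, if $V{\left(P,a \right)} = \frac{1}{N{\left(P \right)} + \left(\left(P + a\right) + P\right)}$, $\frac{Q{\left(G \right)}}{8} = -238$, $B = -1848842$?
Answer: $\frac{8430510261974379}{3488} \approx 2.417 \cdot 10^{12}$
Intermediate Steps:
$Q{\left(G \right)} = -1904$ ($Q{\left(G \right)} = 8 \left(-238\right) = -1904$)
$N{\left(w \right)} = w$
$V{\left(P,a \right)} = \frac{1}{a + 3 P}$ ($V{\left(P,a \right)} = \frac{1}{P + \left(\left(P + a\right) + P\right)} = \frac{1}{P + \left(a + 2 P\right)} = \frac{1}{a + 3 P}$)
$\left(B + V{\left(-1031,-395 \right)}\right) \left(-1305403 + Q{\left(965 \right)}\right) = \left(-1848842 + \frac{1}{-395 + 3 \left(-1031\right)}\right) \left(-1305403 - 1904\right) = \left(-1848842 + \frac{1}{-395 - 3093}\right) \left(-1307307\right) = \left(-1848842 + \frac{1}{-3488}\right) \left(-1307307\right) = \left(-1848842 - \frac{1}{3488}\right) \left(-1307307\right) = \left(- \frac{6448760897}{3488}\right) \left(-1307307\right) = \frac{8430510261974379}{3488}$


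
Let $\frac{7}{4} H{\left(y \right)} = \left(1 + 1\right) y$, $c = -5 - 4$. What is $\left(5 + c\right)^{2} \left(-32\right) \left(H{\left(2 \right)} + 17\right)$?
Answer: $- \frac{69120}{7} \approx -9874.3$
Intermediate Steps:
$c = -9$
$H{\left(y \right)} = \frac{8 y}{7}$ ($H{\left(y \right)} = \frac{4 \left(1 + 1\right) y}{7} = \frac{4 \cdot 2 y}{7} = \frac{8 y}{7}$)
$\left(5 + c\right)^{2} \left(-32\right) \left(H{\left(2 \right)} + 17\right) = \left(5 - 9\right)^{2} \left(-32\right) \left(\frac{8}{7} \cdot 2 + 17\right) = \left(-4\right)^{2} \left(-32\right) \left(\frac{16}{7} + 17\right) = 16 \left(-32\right) \frac{135}{7} = \left(-512\right) \frac{135}{7} = - \frac{69120}{7}$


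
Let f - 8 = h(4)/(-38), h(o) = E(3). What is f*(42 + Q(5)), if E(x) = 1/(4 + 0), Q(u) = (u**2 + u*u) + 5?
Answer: 117855/152 ≈ 775.36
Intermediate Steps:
Q(u) = 5 + 2*u**2 (Q(u) = (u**2 + u**2) + 5 = 2*u**2 + 5 = 5 + 2*u**2)
E(x) = 1/4
h(o) = 1/4
f = 1215/152 (f = 8 + (1/4)/(-38) = 8 + (1/4)*(-1/38) = 8 - 1/152 = 1215/152 ≈ 7.9934)
f*(42 + Q(5)) = 1215*(42 + (5 + 2*5**2))/152 = 1215*(42 + (5 + 2*25))/152 = 1215*(42 + (5 + 50))/152 = 1215*(42 + 55)/152 = (1215/152)*97 = 117855/152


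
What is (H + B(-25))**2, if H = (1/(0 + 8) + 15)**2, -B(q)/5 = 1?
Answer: 205091041/4096 ≈ 50071.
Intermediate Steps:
B(q) = -5 (B(q) = -5*1 = -5)
H = 14641/64 (H = (1/8 + 15)**2 = (121/8)**2 = 14641/64 ≈ 228.77)
(H + B(-25))**2 = (14641/64 - 5)**2 = (14321/64)**2 = 205091041/4096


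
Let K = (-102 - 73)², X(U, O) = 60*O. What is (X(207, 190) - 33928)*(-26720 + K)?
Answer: -87971840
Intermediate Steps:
K = 30625 (K = (-175)² = 30625)
(X(207, 190) - 33928)*(-26720 + K) = (60*190 - 33928)*(-26720 + 30625) = (11400 - 33928)*3905 = -22528*3905 = -87971840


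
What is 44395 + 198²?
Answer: 83599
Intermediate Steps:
44395 + 198² = 44395 + 39204 = 83599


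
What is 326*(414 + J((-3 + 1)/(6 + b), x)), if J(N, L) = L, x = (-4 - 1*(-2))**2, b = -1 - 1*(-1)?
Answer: 136268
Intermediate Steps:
b = 0 (b = -1 + 1 = 0)
x = 4 (x = (-4 + 2)**2 = (-2)**2 = 4)
326*(414 + J((-3 + 1)/(6 + b), x)) = 326*(414 + 4) = 326*418 = 136268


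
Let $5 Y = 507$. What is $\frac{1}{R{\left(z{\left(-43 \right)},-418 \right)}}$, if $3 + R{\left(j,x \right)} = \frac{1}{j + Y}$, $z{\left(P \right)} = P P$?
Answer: $- \frac{9752}{29251} \approx -0.33339$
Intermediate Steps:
$Y = \frac{507}{5}$ ($Y = \frac{1}{5} \cdot 507 = \frac{507}{5} \approx 101.4$)
$z{\left(P \right)} = P^{2}$
$R{\left(j,x \right)} = -3 + \frac{1}{\frac{507}{5} + j}$ ($R{\left(j,x \right)} = -3 + \frac{1}{j + \frac{507}{5}} = -3 + \frac{1}{\frac{507}{5} + j}$)
$\frac{1}{R{\left(z{\left(-43 \right)},-418 \right)}} = \frac{1}{\frac{1}{507 + 5 \left(-43\right)^{2}} \left(-1516 - 15 \left(-43\right)^{2}\right)} = \frac{1}{\frac{1}{507 + 5 \cdot 1849} \left(-1516 - 27735\right)} = \frac{1}{\frac{1}{507 + 9245} \left(-1516 - 27735\right)} = \frac{1}{\frac{1}{9752} \left(-29251\right)} = \frac{1}{- \frac{29251}{9752}} = - \frac{9752}{29251}$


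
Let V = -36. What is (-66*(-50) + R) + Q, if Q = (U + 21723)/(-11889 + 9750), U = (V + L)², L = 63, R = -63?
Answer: 2300497/713 ≈ 3226.5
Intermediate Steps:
U = 729 (U = (-36 + 63)² = 27² = 729)
Q = -7484/713 (Q = (729 + 21723)/(-11889 + 9750) = 22452/(-2139) = 22452*(-1/2139) = -7484/713 ≈ -10.496)
(-66*(-50) + R) + Q = (-66*(-50) - 63) - 7484/713 = (3300 - 63) - 7484/713 = 3237 - 7484/713 = 2300497/713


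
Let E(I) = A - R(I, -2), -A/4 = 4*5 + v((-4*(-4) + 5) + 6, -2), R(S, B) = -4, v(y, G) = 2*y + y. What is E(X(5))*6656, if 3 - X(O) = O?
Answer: -2662400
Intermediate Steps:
X(O) = 3 - O
v(y, G) = 3*y
A = -404 (A = -4*(4*5 + 3*((-4*(-4) + 5) + 6)) = -4*(20 + 3*((16 + 5) + 6)) = -4*(20 + 3*(21 + 6)) = -4*(20 + 3*27) = -4*(20 + 81) = -4*101 = -404)
E(I) = -400 (E(I) = -404 - 1*(-4) = -404 + 4 = -400)
E(X(5))*6656 = -400*6656 = -2662400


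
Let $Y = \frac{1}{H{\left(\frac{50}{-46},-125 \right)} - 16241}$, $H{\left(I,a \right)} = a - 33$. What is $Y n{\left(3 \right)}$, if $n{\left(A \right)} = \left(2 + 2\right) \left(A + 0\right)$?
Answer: $- \frac{12}{16399} \approx -0.00073175$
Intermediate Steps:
$H{\left(I,a \right)} = -33 + a$
$n{\left(A \right)} = 4 A$
$Y = - \frac{1}{16399}$ ($Y = \frac{1}{\left(-33 - 125\right) - 16241} = \frac{1}{-158 - 16241} = \frac{1}{-16399} = - \frac{1}{16399} \approx -6.0979 \cdot 10^{-5}$)
$Y n{\left(3 \right)} = - \frac{4 \cdot 3}{16399} = \left(- \frac{1}{16399}\right) 12 = - \frac{12}{16399}$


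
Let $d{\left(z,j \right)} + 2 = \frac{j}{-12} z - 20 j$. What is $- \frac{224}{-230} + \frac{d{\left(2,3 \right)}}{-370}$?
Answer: $\frac{19451}{17020} \approx 1.1428$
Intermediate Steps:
$d{\left(z,j \right)} = -2 - 20 j - \frac{j z}{12}$ ($d{\left(z,j \right)} = -2 - \left(20 j - \frac{j}{-12} z\right) = -2 + \left(j \left(- \frac{1}{12}\right) z - 20 j\right) = -2 + \left(- \frac{j}{12} z - 20 j\right) = -2 - \left(20 j + \frac{j z}{12}\right) = -2 - 20 j - \frac{j z}{12}$)
$- \frac{224}{-230} + \frac{d{\left(2,3 \right)}}{-370} = - \frac{224}{-230} + \frac{-2 - 60 - \frac{1}{4} \cdot 2}{-370} = \left(-224\right) \left(- \frac{1}{230}\right) + \left(-2 - 60 - \frac{1}{2}\right) \left(- \frac{1}{370}\right) = \frac{112}{115} - - \frac{25}{148} = \frac{112}{115} + \frac{25}{148} = \frac{19451}{17020}$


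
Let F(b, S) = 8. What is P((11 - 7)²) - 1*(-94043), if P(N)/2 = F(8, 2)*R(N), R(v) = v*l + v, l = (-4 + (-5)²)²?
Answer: 207195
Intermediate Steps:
l = 441 (l = (-4 + 25)² = 21² = 441)
R(v) = 442*v (R(v) = v*441 + v = 441*v + v = 442*v)
P(N) = 7072*N (P(N) = 2*(8*(442*N)) = 2*(3536*N) = 7072*N)
P((11 - 7)²) - 1*(-94043) = 7072*(11 - 7)² - 1*(-94043) = 7072*4² + 94043 = 7072*16 + 94043 = 113152 + 94043 = 207195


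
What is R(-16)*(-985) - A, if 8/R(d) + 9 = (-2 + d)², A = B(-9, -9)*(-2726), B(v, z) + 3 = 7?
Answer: 685376/63 ≈ 10879.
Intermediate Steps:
B(v, z) = 4 (B(v, z) = -3 + 7 = 4)
A = -10904 (A = 4*(-2726) = -10904)
R(d) = 8/(-9 + (-2 + d)²)
R(-16)*(-985) - A = (8/(-9 + (-2 - 16)²))*(-985) - 1*(-10904) = (8/(-9 + (-18)²))*(-985) + 10904 = (8/(-9 + 324))*(-985) + 10904 = (8/315)*(-985) + 10904 = -1576/63 + 10904 = 685376/63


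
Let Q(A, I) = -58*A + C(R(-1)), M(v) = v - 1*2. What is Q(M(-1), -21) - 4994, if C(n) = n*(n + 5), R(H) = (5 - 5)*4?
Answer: -4820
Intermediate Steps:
R(H) = 0 (R(H) = 0*4 = 0)
C(n) = n*(5 + n)
M(v) = -2 + v (M(v) = v - 2 = -2 + v)
Q(A, I) = -58*A (Q(A, I) = -58*A + 0*(5 + 0) = -58*A + 0*5 = -58*A + 0 = -58*A)
Q(M(-1), -21) - 4994 = -58*(-2 - 1) - 4994 = -58*(-3) - 4994 = 174 - 4994 = -4820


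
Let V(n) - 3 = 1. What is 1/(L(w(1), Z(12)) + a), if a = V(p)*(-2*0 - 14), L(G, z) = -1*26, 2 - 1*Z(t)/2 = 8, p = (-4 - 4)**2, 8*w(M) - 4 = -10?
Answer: -1/82 ≈ -0.012195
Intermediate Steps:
w(M) = -3/4 (w(M) = 1/2 + (1/8)*(-10) = 1/2 - 5/4 = -3/4)
p = 64 (p = (-8)**2 = 64)
V(n) = 4 (V(n) = 3 + 1 = 4)
Z(t) = -12 (Z(t) = 4 - 2*8 = 4 - 16 = -12)
L(G, z) = -26
a = -56 (a = 4*(-2*0 - 14) = 4*(0 - 14) = 4*(-14) = -56)
1/(L(w(1), Z(12)) + a) = 1/(-26 - 56) = 1/(-82) = -1/82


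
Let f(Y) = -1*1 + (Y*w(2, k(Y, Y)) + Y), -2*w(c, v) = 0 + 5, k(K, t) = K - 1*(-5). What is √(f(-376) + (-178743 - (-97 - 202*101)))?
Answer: I*√157681 ≈ 397.09*I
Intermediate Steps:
k(K, t) = 5 + K (k(K, t) = K + 5 = 5 + K)
w(c, v) = -5/2 (w(c, v) = -(0 + 5)/2 = -½*5 = -5/2)
f(Y) = -1 - 3*Y/2 (f(Y) = -1*1 + (Y*(-5/2) + Y) = -1 + (-5*Y/2 + Y) = -1 - 3*Y/2)
√(f(-376) + (-178743 - (-97 - 202*101))) = √((-1 - 3/2*(-376)) + (-178743 - (-97 - 202*101))) = √((-1 + 564) + (-178743 - (-97 - 20402))) = √(563 + (-178743 - 1*(-20499))) = √(563 + (-178743 + 20499)) = √(563 - 158244) = √(-157681) = I*√157681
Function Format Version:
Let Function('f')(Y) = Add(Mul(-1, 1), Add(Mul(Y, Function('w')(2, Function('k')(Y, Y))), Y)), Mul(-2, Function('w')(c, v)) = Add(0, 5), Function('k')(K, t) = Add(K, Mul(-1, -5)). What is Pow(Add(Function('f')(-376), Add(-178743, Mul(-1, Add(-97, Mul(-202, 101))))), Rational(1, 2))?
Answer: Mul(I, Pow(157681, Rational(1, 2))) ≈ Mul(397.09, I)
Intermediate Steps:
Function('k')(K, t) = Add(5, K) (Function('k')(K, t) = Add(K, 5) = Add(5, K))
Function('w')(c, v) = Rational(-5, 2) (Function('w')(c, v) = Mul(Rational(-1, 2), Add(0, 5)) = Mul(Rational(-1, 2), 5) = Rational(-5, 2))
Function('f')(Y) = Add(-1, Mul(Rational(-3, 2), Y)) (Function('f')(Y) = Add(Mul(-1, 1), Add(Mul(Y, Rational(-5, 2)), Y)) = Add(-1, Add(Mul(Rational(-5, 2), Y), Y)) = Add(-1, Mul(Rational(-3, 2), Y)))
Pow(Add(Function('f')(-376), Add(-178743, Mul(-1, Add(-97, Mul(-202, 101))))), Rational(1, 2)) = Pow(Add(Add(-1, Mul(Rational(-3, 2), -376)), Add(-178743, Mul(-1, Add(-97, Mul(-202, 101))))), Rational(1, 2)) = Pow(Add(Add(-1, 564), Add(-178743, Mul(-1, Add(-97, -20402)))), Rational(1, 2)) = Pow(Add(563, Add(-178743, Mul(-1, -20499))), Rational(1, 2)) = Pow(Add(563, Add(-178743, 20499)), Rational(1, 2)) = Pow(Add(563, -158244), Rational(1, 2)) = Pow(-157681, Rational(1, 2)) = Mul(I, Pow(157681, Rational(1, 2)))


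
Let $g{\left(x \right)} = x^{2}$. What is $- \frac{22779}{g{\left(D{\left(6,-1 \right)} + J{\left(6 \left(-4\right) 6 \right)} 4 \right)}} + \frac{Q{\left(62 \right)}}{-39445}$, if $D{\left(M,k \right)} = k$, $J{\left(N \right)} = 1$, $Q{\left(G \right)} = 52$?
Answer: $- \frac{99835347}{39445} \approx -2531.0$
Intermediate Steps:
$- \frac{22779}{g{\left(D{\left(6,-1 \right)} + J{\left(6 \left(-4\right) 6 \right)} 4 \right)}} + \frac{Q{\left(62 \right)}}{-39445} = - \frac{22779}{\left(-1 + 1 \cdot 4\right)^{2}} + \frac{52}{-39445} = - \frac{22779}{\left(-1 + 4\right)^{2}} + 52 \left(- \frac{1}{39445}\right) = - \frac{22779}{3^{2}} - \frac{52}{39445} = - \frac{22779}{9} - \frac{52}{39445} = \left(-22779\right) \frac{1}{9} - \frac{52}{39445} = -2531 - \frac{52}{39445} = - \frac{99835347}{39445}$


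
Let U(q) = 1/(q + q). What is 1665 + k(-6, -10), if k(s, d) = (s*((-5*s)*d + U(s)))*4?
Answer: 8867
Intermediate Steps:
U(q) = 1/(2*q)
k(s, d) = 4*s*(1/(2*s) - 5*d*s) (k(s, d) = (s*((-5*s)*d + 1/(2*s)))*4 = (s*(-5*d*s + 1/(2*s)))*4 = (s*(1/(2*s) - 5*d*s))*4 = 4*s*(1/(2*s) - 5*d*s))
1665 + k(-6, -10) = 1665 + (2 - 20*(-10)*(-6)²) = 1665 + (2 - 20*(-10)*36) = 1665 + (2 + 7200) = 1665 + 7202 = 8867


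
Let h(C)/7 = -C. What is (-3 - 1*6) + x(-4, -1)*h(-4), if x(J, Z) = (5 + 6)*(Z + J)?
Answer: -1549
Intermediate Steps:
h(C) = -7*C (h(C) = 7*(-C) = -7*C)
x(J, Z) = 11*J + 11*Z (x(J, Z) = 11*(J + Z) = 11*J + 11*Z)
(-3 - 1*6) + x(-4, -1)*h(-4) = (-3 - 1*6) + (11*(-4) + 11*(-1))*(-7*(-4)) = (-3 - 6) + (-44 - 11)*28 = -9 - 55*28 = -9 - 1540 = -1549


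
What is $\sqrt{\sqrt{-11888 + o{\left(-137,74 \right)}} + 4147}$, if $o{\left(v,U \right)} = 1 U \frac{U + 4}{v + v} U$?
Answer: $\frac{\sqrt{77835043 + 274 i \sqrt{63096035}}}{137} \approx 64.403 + 0.90027 i$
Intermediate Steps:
$o{\left(v,U \right)} = \frac{U^{2} \left(4 + U\right)}{2 v}$ ($o{\left(v,U \right)} = U \frac{4 + U}{2 v} U = \frac{U \left(4 + U\right)}{2 v} U = \frac{U^{2} \left(4 + U\right)}{2 v}$)
$\sqrt{\sqrt{-11888 + o{\left(-137,74 \right)}} + 4147} = \sqrt{\sqrt{-11888 + \frac{74^{2} \left(4 + 74\right)}{2 \left(-137\right)}} + 4147} = \sqrt{\sqrt{-11888 + \frac{1}{2} \cdot 5476 \left(- \frac{1}{137}\right) 78} + 4147} = \sqrt{\sqrt{-11888 - \frac{213564}{137}} + 4147} = \sqrt{\sqrt{- \frac{1842220}{137}} + 4147} = \sqrt{\frac{2 i \sqrt{63096035}}{137} + 4147} = \sqrt{4147 + \frac{2 i \sqrt{63096035}}{137}}$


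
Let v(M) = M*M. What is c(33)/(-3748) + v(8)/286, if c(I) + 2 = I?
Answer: 115503/535964 ≈ 0.21551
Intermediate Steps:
c(I) = -2 + I
v(M) = M**2
c(33)/(-3748) + v(8)/286 = (-2 + 33)/(-3748) + 8**2/286 = 31*(-1/3748) + 64*(1/286) = -31/3748 + 32/143 = 115503/535964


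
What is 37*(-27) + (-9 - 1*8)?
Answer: -1016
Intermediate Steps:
37*(-27) + (-9 - 1*8) = -999 + (-9 - 8) = -999 - 17 = -1016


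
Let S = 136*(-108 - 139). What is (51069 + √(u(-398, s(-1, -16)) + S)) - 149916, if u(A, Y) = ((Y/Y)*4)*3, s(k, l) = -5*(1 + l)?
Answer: -98847 + 2*I*√8395 ≈ -98847.0 + 183.25*I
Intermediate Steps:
s(k, l) = -5 - 5*l
S = -33592 (S = 136*(-247) = -33592)
u(A, Y) = 12 (u(A, Y) = (1*4)*3 = 4*3 = 12)
(51069 + √(u(-398, s(-1, -16)) + S)) - 149916 = (51069 + √(12 - 33592)) - 149916 = (51069 + √(-33580)) - 149916 = (51069 + 2*I*√8395) - 149916 = -98847 + 2*I*√8395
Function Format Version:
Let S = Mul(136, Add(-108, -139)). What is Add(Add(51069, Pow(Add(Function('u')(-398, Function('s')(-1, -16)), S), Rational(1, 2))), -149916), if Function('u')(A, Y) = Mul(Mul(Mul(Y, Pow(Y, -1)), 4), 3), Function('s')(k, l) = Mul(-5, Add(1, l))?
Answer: Add(-98847, Mul(2, I, Pow(8395, Rational(1, 2)))) ≈ Add(-98847., Mul(183.25, I))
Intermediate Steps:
Function('s')(k, l) = Add(-5, Mul(-5, l))
S = -33592 (S = Mul(136, -247) = -33592)
Function('u')(A, Y) = 12 (Function('u')(A, Y) = Mul(Mul(1, 4), 3) = Mul(4, 3) = 12)
Add(Add(51069, Pow(Add(Function('u')(-398, Function('s')(-1, -16)), S), Rational(1, 2))), -149916) = Add(Add(51069, Pow(Add(12, -33592), Rational(1, 2))), -149916) = Add(Add(51069, Pow(-33580, Rational(1, 2))), -149916) = Add(Add(51069, Mul(2, I, Pow(8395, Rational(1, 2)))), -149916) = Add(-98847, Mul(2, I, Pow(8395, Rational(1, 2))))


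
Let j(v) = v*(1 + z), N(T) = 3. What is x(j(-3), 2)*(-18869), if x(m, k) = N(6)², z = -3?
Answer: -169821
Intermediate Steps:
j(v) = -2*v (j(v) = v*(1 - 3) = v*(-2) = -2*v)
x(m, k) = 9 (x(m, k) = 3² = 9)
x(j(-3), 2)*(-18869) = 9*(-18869) = -169821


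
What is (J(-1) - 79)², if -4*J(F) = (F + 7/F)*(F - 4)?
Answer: 7921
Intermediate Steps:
J(F) = -(-4 + F)*(F + 7/F)/4 (J(F) = -(F + 7/F)*(F - 4)/4 = -(F + 7/F)*(-4 + F)/4 = -(-4 + F)*(F + 7/F)/4)
(J(-1) - 79)² = ((-7/4 - 1 + 7/(-1) - ¼*(-1)²) - 79)² = ((-7/4 - 1 + 7*(-1) - ¼*1) - 79)² = ((-7/4 - 1 - 7 - ¼) - 79)² = (-10 - 79)² = (-89)² = 7921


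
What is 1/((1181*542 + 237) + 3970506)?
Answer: 1/4610845 ≈ 2.1688e-7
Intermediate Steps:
1/((1181*542 + 237) + 3970506) = 1/((640102 + 237) + 3970506) = 1/(640339 + 3970506) = 1/4610845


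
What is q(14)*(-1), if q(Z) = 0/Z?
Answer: 0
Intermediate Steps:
q(Z) = 0
q(14)*(-1) = 0*(-1) = 0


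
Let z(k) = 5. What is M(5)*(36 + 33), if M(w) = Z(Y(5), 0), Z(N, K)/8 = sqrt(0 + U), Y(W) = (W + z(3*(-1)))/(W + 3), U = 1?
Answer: 552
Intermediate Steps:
Y(W) = (5 + W)/(3 + W) (Y(W) = (W + 5)/(W + 3) = (5 + W)/(3 + W))
Z(N, K) = 8 (Z(N, K) = 8*sqrt(0 + 1) = 8*sqrt(1) = 8*1 = 8)
M(w) = 8
M(5)*(36 + 33) = 8*(36 + 33) = 8*69 = 552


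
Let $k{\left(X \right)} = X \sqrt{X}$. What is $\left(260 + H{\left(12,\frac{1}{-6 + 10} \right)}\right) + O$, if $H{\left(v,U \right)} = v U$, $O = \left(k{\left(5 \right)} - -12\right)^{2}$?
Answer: $532 + 120 \sqrt{5} \approx 800.33$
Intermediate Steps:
$k{\left(X \right)} = X^{\frac{3}{2}}$
$O = \left(12 + 5 \sqrt{5}\right)^{2}$ ($O = \left(5^{\frac{3}{2}} - -12\right)^{2} = \left(5 \sqrt{5} + 12\right)^{2} = \left(12 + 5 \sqrt{5}\right)^{2} \approx 537.33$)
$H{\left(v,U \right)} = U v$
$\left(260 + H{\left(12,\frac{1}{-6 + 10} \right)}\right) + O = \left(260 + \frac{1}{-6 + 10} \cdot 12\right) + \left(269 + 120 \sqrt{5}\right) = \left(260 + \frac{1}{4} \cdot 12\right) + \left(269 + 120 \sqrt{5}\right) = \left(260 + 3\right) + \left(269 + 120 \sqrt{5}\right) = 263 + \left(269 + 120 \sqrt{5}\right) = 532 + 120 \sqrt{5}$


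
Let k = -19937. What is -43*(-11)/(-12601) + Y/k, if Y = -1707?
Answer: 12079706/251226137 ≈ 0.048083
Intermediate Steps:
-43*(-11)/(-12601) + Y/k = -43*(-11)/(-12601) - 1707/(-19937) = 473*(-1/12601) - 1707*(-1/19937) = -473/12601 + 1707/19937 = 12079706/251226137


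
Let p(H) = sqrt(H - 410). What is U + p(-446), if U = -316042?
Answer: -316042 + 2*I*sqrt(214) ≈ -3.1604e+5 + 29.257*I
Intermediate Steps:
p(H) = sqrt(-410 + H)
U + p(-446) = -316042 + sqrt(-410 - 446) = -316042 + sqrt(-856) = -316042 + 2*I*sqrt(214)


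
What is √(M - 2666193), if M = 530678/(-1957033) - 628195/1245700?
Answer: I*√158458279766251473559940160135/243787600810 ≈ 1632.8*I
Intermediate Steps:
M = -378092786007/487575201620 (M = 530678*(-1/1957033) - 628195*1/1245700 = -530678/1957033 - 125639/249140 = -378092786007/487575201620 ≈ -0.77546)
√(M - 2666193) = √(-378092786007/487575201620 - 2666193) = √(-1299969967625618667/487575201620) = I*√158458279766251473559940160135/243787600810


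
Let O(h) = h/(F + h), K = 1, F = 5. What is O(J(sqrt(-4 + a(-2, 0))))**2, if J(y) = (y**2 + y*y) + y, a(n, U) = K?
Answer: (6*sqrt(3) + 33*I/2)/(sqrt(3) - I) ≈ 0.375 + 9.7428*I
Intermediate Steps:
a(n, U) = 1
J(y) = y + 2*y**2 (J(y) = (y**2 + y**2) + y = 2*y**2 + y = y + 2*y**2)
O(h) = h/(5 + h)
O(J(sqrt(-4 + a(-2, 0))))**2 = ((sqrt(-4 + 1)*(1 + 2*sqrt(-4 + 1)))/(5 + sqrt(-4 + 1)*(1 + 2*sqrt(-4 + 1))))**2 = ((sqrt(-3)*(1 + 2*sqrt(-3)))/(5 + sqrt(-3)*(1 + 2*sqrt(-3))))**2 = (((I*sqrt(3))*(1 + 2*(I*sqrt(3))))/(5 + (I*sqrt(3))*(1 + 2*(I*sqrt(3)))))**2 = (((I*sqrt(3))*(1 + 2*I*sqrt(3)))/(5 + (I*sqrt(3))*(1 + 2*I*sqrt(3))))**2 = ((I*sqrt(3)*(1 + 2*I*sqrt(3)))/(5 + I*sqrt(3)*(1 + 2*I*sqrt(3))))**2 = (I*sqrt(3)*(1 + 2*I*sqrt(3))/(5 + I*sqrt(3)*(1 + 2*I*sqrt(3))))**2 = -3*(1 + 2*I*sqrt(3))**2/(5 + I*sqrt(3)*(1 + 2*I*sqrt(3)))**2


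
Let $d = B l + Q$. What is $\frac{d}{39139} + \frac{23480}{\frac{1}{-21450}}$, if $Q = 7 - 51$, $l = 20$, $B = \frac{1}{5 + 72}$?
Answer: $- \frac{1517839461141368}{3013703} \approx -5.0365 \cdot 10^{8}$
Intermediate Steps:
$B = \frac{1}{77} \approx 0.012987$
$Q = -44$
$d = - \frac{3368}{77}$ ($d = \frac{1}{77} \cdot 20 - 44 = \frac{20}{77} - 44 = - \frac{3368}{77} \approx -43.74$)
$\frac{d}{39139} + \frac{23480}{\frac{1}{-21450}} = - \frac{3368}{77 \cdot 39139} + \frac{23480}{\frac{1}{-21450}} = \left(- \frac{3368}{77}\right) \frac{1}{39139} + \frac{23480}{- \frac{1}{21450}} = - \frac{3368}{3013703} + 23480 \left(-21450\right) = - \frac{3368}{3013703} - 503646000 = - \frac{1517839461141368}{3013703}$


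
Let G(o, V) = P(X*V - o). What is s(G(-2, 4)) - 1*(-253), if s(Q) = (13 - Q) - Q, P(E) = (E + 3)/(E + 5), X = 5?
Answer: 7132/27 ≈ 264.15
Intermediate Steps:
P(E) = (3 + E)/(5 + E)
G(o, V) = (3 - o + 5*V)/(5 - o + 5*V) (G(o, V) = (3 + (5*V - o))/(5 + (5*V - o)) = (3 + (-o + 5*V))/(5 + (-o + 5*V)) = (3 - o + 5*V)/(5 - o + 5*V))
s(Q) = 13 - 2*Q
s(G(-2, 4)) - 1*(-253) = (13 - 2*(3 - 1*(-2) + 5*4)/(5 - 1*(-2) + 5*4)) - 1*(-253) = (13 - 2*(3 + 2 + 20)/(5 + 2 + 20)) + 253 = (13 - 2*25/27) + 253 = (13 - 50/27) + 253 = 301/27 + 253 = 7132/27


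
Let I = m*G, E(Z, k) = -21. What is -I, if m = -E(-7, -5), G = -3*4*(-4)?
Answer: -1008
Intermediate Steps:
G = 48 (G = -12*(-4) = 48)
m = 21 (m = -1*(-21) = 21)
I = 1008 (I = 21*48 = 1008)
-I = -1*1008 = -1008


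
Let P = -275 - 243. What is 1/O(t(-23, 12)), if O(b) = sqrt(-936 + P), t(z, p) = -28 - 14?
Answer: -I*sqrt(1454)/1454 ≈ -0.026225*I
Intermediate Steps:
P = -518
t(z, p) = -42
O(b) = I*sqrt(1454) (O(b) = sqrt(-936 - 518) = sqrt(-1454) = I*sqrt(1454))
1/O(t(-23, 12)) = 1/(I*sqrt(1454)) = -I*sqrt(1454)/1454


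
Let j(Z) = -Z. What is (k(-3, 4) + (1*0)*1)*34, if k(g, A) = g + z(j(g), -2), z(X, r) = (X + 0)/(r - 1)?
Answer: -136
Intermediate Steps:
z(X, r) = X/(-1 + r)
k(g, A) = 4*g/3 (k(g, A) = g + (-g)/(-1 - 2) = g - g/(-3) = g - g*(-⅓) = g + g/3 = 4*g/3)
(k(-3, 4) + (1*0)*1)*34 = ((4/3)*(-3) + (1*0)*1)*34 = (-4 + 0*1)*34 = (-4 + 0)*34 = -4*34 = -136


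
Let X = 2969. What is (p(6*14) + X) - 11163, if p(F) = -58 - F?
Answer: -8336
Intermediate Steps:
(p(6*14) + X) - 11163 = ((-58 - 6*14) + 2969) - 11163 = ((-58 - 1*84) + 2969) - 11163 = ((-58 - 84) + 2969) - 11163 = (-142 + 2969) - 11163 = 2827 - 11163 = -8336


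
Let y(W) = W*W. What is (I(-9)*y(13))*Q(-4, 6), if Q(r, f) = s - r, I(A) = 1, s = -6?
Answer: -338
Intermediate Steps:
Q(r, f) = -6 - r
y(W) = W²
(I(-9)*y(13))*Q(-4, 6) = (1*13²)*(-6 - 1*(-4)) = (1*169)*(-6 + 4) = 169*(-2) = -338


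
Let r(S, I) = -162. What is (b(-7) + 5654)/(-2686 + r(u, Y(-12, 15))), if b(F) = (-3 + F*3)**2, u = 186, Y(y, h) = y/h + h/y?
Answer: -35/16 ≈ -2.1875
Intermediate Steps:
Y(y, h) = h/y + y/h
b(F) = (-3 + 3*F)**2
(b(-7) + 5654)/(-2686 + r(u, Y(-12, 15))) = (9*(-1 - 7)**2 + 5654)/(-2686 - 162) = (9*(-8)**2 + 5654)/(-2848) = (9*64 + 5654)*(-1/2848) = (576 + 5654)*(-1/2848) = 6230*(-1/2848) = -35/16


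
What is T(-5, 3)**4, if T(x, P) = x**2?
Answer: 390625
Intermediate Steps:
T(-5, 3)**4 = ((-5)**2)**4 = 25**4 = 390625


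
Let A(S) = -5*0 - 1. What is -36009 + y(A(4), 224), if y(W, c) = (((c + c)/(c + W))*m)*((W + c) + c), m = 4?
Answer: -7228983/223 ≈ -32417.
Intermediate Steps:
A(S) = -1 (A(S) = 0 - 1 = -1)
y(W, c) = 8*c*(W + 2*c)/(W + c) (y(W, c) = (((c + c)/(c + W))*4)*((W + c) + c) = (((2*c)/(W + c))*4)*(W + 2*c) = ((2*c/(W + c))*4)*(W + 2*c) = (8*c/(W + c))*(W + 2*c) = 8*c*(W + 2*c)/(W + c))
-36009 + y(A(4), 224) = -36009 + 8*224*(-1 + 2*224)/(-1 + 224) = -36009 + 8*224*(-1 + 448)/223 = -36009 + 8*224*(1/223)*447 = -36009 + 801024/223 = -7228983/223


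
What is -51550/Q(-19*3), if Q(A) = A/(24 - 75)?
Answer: -876350/19 ≈ -46124.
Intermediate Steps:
Q(A) = -A/51 (Q(A) = A/(-51) = A*(-1/51) = -A/51)
-51550/Q(-19*3) = -51550/((-(-19)*3/51)) = -51550/((-1/51*(-57))) = -51550/19/17 = -51550*17/19 = -876350/19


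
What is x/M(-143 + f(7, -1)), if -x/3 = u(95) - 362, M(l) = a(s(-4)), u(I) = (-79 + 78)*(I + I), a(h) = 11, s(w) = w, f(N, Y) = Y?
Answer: 1656/11 ≈ 150.55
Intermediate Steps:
u(I) = -2*I
M(l) = 11
x = 1656 (x = -3*(-2*95 - 362) = -3*(-190 - 362) = -3*(-552) = 1656)
x/M(-143 + f(7, -1)) = 1656/11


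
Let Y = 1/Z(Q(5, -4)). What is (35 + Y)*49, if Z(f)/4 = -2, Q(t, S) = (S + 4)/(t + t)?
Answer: 13671/8 ≈ 1708.9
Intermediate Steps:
Q(t, S) = (4 + S)/(2*t) (Q(t, S) = (4 + S)/((2*t)) = (4 + S)*(1/(2*t)) = (4 + S)/(2*t))
Z(f) = -8 (Z(f) = 4*(-2) = -8)
Y = -⅛ (Y = 1/(-8) = -⅛ ≈ -0.12500)
(35 + Y)*49 = (35 - ⅛)*49 = (279/8)*49 = 13671/8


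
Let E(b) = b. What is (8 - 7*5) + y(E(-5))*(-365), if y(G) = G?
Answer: 1798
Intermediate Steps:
(8 - 7*5) + y(E(-5))*(-365) = (8 - 7*5) - 5*(-365) = (8 - 35) + 1825 = -27 + 1825 = 1798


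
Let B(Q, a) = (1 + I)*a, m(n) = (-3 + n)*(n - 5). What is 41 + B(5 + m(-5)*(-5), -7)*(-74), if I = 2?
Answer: 1595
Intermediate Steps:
m(n) = (-5 + n)*(-3 + n) (m(n) = (-3 + n)*(-5 + n) = (-5 + n)*(-3 + n))
B(Q, a) = 3*a (B(Q, a) = (1 + 2)*a = 3*a)
41 + B(5 + m(-5)*(-5), -7)*(-74) = 41 + (3*(-7))*(-74) = 41 - 21*(-74) = 41 + 1554 = 1595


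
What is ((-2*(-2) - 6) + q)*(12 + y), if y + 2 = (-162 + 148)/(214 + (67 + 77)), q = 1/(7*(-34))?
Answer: -850491/42602 ≈ -19.964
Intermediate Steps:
q = -1/238 (q = 1/(-238) = -1/238 ≈ -0.0042017)
y = -365/179 (y = -2 + (-162 + 148)/(214 + (67 + 77)) = -2 - 14/(214 + 144) = -2 - 14/358 = -2 - 14*1/358 = -2 - 7/179 = -365/179 ≈ -2.0391)
((-2*(-2) - 6) + q)*(12 + y) = ((-2*(-2) - 6) - 1/238)*(12 - 365/179) = ((4 - 6) - 1/238)*(1783/179) = (-2 - 1/238)*(1783/179) = -477/238*1783/179 = -850491/42602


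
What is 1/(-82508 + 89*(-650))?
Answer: -1/140358 ≈ -7.1246e-6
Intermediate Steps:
1/(-82508 + 89*(-650)) = 1/(-82508 - 57850) = 1/(-140358) = -1/140358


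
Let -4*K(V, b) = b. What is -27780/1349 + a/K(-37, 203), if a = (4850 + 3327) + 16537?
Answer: -138996084/273847 ≈ -507.57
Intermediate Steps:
a = 24714 (a = 8177 + 16537 = 24714)
K(V, b) = -b/4
-27780/1349 + a/K(-37, 203) = -27780/1349 + 24714/((-1/4*203)) = -27780*1/1349 + 24714/(-203/4) = -27780/1349 + 24714*(-4/203) = -27780/1349 - 98856/203 = -138996084/273847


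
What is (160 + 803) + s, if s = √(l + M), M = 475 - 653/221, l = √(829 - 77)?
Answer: 963 + √(23055162 + 195364*√47)/221 ≈ 985.35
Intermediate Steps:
l = 4*√47 (l = √752 = 4*√47 ≈ 27.423)
M = 104322/221 (M = 475 - 653/221 = 104322/221 ≈ 472.05)
s = √(104322/221 + 4*√47) (s = √(4*√47 + 104322/221) = √(104322/221 + 4*√47) ≈ 22.349)
(160 + 803) + s = (160 + 803) + √(23055162 + 195364*√47)/221 = 963 + √(23055162 + 195364*√47)/221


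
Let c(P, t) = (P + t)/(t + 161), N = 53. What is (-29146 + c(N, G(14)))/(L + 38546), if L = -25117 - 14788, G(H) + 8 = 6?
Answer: 514907/24009 ≈ 21.446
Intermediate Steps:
G(H) = -2 (G(H) = -8 + 6 = -2)
L = -39905
c(P, t) = (P + t)/(161 + t)
(-29146 + c(N, G(14)))/(L + 38546) = (-29146 + (53 - 2)/(161 - 2))/(-39905 + 38546) = (-29146 + 51/159)/(-1359) = (-29146 + (1/159)*51)*(-1/1359) = (-29146 + 17/53)*(-1/1359) = -1544721/53*(-1/1359) = 514907/24009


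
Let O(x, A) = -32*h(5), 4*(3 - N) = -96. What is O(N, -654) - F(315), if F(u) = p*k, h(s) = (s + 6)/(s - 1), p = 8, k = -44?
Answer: 264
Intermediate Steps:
h(s) = (6 + s)/(-1 + s)
N = 27 (N = 3 - ¼*(-96) = 3 + 24 = 27)
O(x, A) = -88 (O(x, A) = -32*(6 + 5)/(-1 + 5) = -32*11/4 = -88)
F(u) = -352 (F(u) = 8*(-44) = -352)
O(N, -654) - F(315) = -88 - 1*(-352) = -88 + 352 = 264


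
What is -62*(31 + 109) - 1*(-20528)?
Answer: 11848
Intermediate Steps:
-62*(31 + 109) - 1*(-20528) = -62*140 + 20528 = -8680 + 20528 = 11848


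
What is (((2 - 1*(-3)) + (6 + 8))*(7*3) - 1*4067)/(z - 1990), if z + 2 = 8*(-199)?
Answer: 131/128 ≈ 1.0234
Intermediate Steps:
z = -1594 (z = -2 + 8*(-199) = -2 - 1592 = -1594)
(((2 - 1*(-3)) + (6 + 8))*(7*3) - 1*4067)/(z - 1990) = (((2 - 1*(-3)) + (6 + 8))*(7*3) - 1*4067)/(-1594 - 1990) = (((2 + 3) + 14)*21 - 4067)/(-3584) = ((5 + 14)*21 - 4067)*(-1/3584) = (19*21 - 4067)*(-1/3584) = (399 - 4067)*(-1/3584) = -3668*(-1/3584) = 131/128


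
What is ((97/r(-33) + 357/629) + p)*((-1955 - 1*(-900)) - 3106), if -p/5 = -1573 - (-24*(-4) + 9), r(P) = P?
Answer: -14204674778/407 ≈ -3.4901e+7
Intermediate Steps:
p = 8390 (p = -5*(-1573 - (-24*(-4) + 9)) = -5*(-1573 - (96 + 9)) = -5*(-1573 - 1*105) = -5*(-1573 - 105) = -5*(-1678) = 8390)
((97/r(-33) + 357/629) + p)*((-1955 - 1*(-900)) - 3106) = ((97/(-33) + 357/629) + 8390)*((-1955 - 1*(-900)) - 3106) = ((97*(-1/33) + 357*(1/629)) + 8390)*((-1955 + 900) - 3106) = ((-97/33 + 21/37) + 8390)*(-1055 - 3106) = (-2896/1221 + 8390)*(-4161) = (10241294/1221)*(-4161) = -14204674778/407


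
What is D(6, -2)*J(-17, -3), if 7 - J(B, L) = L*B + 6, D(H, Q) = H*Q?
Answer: 600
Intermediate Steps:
J(B, L) = 1 - B*L (J(B, L) = 7 - (L*B + 6) = 7 - (B*L + 6) = 7 - (6 + B*L) = 7 + (-6 - B*L) = 1 - B*L)
D(6, -2)*J(-17, -3) = (6*(-2))*(1 - 1*(-17)*(-3)) = -12*(1 - 51) = -12*(-50) = 600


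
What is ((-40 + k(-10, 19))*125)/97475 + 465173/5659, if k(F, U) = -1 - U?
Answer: 1812011827/22064441 ≈ 82.124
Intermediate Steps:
((-40 + k(-10, 19))*125)/97475 + 465173/5659 = ((-40 + (-1 - 1*19))*125)/97475 + 465173/5659 = ((-40 + (-1 - 19))*125)*(1/97475) + 465173*(1/5659) = ((-40 - 20)*125)*(1/97475) + 465173/5659 = -60*125*(1/97475) + 465173/5659 = -7500*1/97475 + 465173/5659 = -300/3899 + 465173/5659 = 1812011827/22064441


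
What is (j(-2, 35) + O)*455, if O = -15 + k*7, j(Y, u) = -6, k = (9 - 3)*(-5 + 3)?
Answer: -47775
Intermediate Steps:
k = -12 (k = 6*(-2) = -12)
O = -99 (O = -15 - 12*7 = -15 - 84 = -99)
(j(-2, 35) + O)*455 = (-6 - 99)*455 = -105*455 = -47775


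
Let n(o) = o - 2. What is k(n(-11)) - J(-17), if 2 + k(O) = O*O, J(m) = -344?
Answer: 511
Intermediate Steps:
n(o) = -2 + o
k(O) = -2 + O² (k(O) = -2 + O*O = -2 + O²)
k(n(-11)) - J(-17) = (-2 + (-2 - 11)²) - 1*(-344) = (-2 + (-13)²) + 344 = (-2 + 169) + 344 = 167 + 344 = 511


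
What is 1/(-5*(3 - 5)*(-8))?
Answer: -1/80 ≈ -0.012500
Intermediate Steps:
1/(-5*(3 - 5)*(-8)) = 1/(-5*(-2)*(-8)) = 1/(10*(-8)) = 1/(-80) = -1/80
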